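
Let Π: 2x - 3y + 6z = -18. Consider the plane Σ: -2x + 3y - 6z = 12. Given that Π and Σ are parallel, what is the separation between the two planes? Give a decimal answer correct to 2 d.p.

0.86

Rescale Σ by 1/(-1): 2x - 3y + 6z = -12. Then distance = |-18 − (-12)| / √49 ≈ 0.86.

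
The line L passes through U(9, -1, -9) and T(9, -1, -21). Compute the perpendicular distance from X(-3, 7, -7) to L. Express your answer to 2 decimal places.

14.42

A direction vector for L is T − U = (0, 0, -12).
Taking (9, -1, -9) on L with direction v = (0, 0, -12): w = X − (9, -1, -9) = (-12, 8, 2), and w × v = (-96, -144, 0).
Distance = |w × v| / |v| = √29952 / √144 ≈ 14.42.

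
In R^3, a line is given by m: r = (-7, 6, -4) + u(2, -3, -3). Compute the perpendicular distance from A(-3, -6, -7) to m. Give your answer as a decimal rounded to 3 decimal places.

Taking (-7, 6, -4) on m with direction v = (2, -3, -3): w = A − (-7, 6, -4) = (4, -12, -3), and w × v = (27, 6, 12).
Distance = |w × v| / |v| = √909 / √22 ≈ 6.428.

6.428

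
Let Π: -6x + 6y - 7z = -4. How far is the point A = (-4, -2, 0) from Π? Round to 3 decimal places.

n·A − d = (-6)·(-4) + (6)·(-2) + (-7)·(0) − (-4) = 16; |n| = √121.
Distance = |16| / √121 = 16/√121 ≈ 1.455.

1.455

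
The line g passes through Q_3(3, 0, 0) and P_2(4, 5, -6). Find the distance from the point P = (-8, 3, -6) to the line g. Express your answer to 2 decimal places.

A direction vector for g is P_2 − Q_3 = (1, 5, -6).
Taking (3, 0, 0) on g with direction v = (1, 5, -6): w = P − (3, 0, 0) = (-11, 3, -6), and w × v = (12, -72, -58).
Distance = |w × v| / |v| = √8692 / √62 ≈ 11.84.

11.84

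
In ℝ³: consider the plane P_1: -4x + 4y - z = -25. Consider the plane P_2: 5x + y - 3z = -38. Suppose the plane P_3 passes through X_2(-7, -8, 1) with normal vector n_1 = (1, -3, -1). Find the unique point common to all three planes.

(-3, -8, 5)

P_3: n_1·r = n_1·X_2 gives x - 3y - z = 16.
Solving the 3×3 linear system -4x + 4y - z = -25, 5x + y - 3z = -38, x - 3y - z = 16 (e.g. by elimination or Cramer's rule, determinant = 64) gives (-3, -8, 5).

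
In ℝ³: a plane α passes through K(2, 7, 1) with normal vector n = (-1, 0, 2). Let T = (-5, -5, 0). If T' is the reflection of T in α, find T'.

(-3, -5, -4)

α: n·r = n·K gives -x + 2z = 0.
λ = (n·T − d)/|n|² = (5 − 0)/5 = 1.
Reflection = T − 2λn = (-5, -5, 0) − 2·(-1, 0, 2) = (-3, -5, -4).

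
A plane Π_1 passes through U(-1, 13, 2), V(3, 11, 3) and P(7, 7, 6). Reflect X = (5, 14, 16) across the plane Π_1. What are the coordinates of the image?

UV = (4, -2, 1), UP = (8, -6, 4); a normal to Π_1 is UV × UP = (-2, -8, -8).
Using U: Π_1 has equation -2x - 8y - 8z = -118.
λ = (n·X − d)/|n|² = (-250 − (-118))/132 = -1.
Reflection = X − 2λn = (5, 14, 16) − (-2)·(-2, -8, -8) = (1, -2, 0).

(1, -2, 0)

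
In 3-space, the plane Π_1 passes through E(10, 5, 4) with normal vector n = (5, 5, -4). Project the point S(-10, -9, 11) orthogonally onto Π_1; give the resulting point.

(5, 6, -1)

Π_1: n·r = n·E gives 5x + 5y - 4z = 59.
Foot = S − λn with λ = (n·S − d)/|n|² = (-139 − 59)/66 = -3.
Foot = (-10, -9, 11) − (-3)·(5, 5, -4) = (5, 6, -1).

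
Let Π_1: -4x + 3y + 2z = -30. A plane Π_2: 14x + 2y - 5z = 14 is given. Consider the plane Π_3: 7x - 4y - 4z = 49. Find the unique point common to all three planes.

Solving the 3×3 linear system -4x + 3y + 2z = -30, 14x + 2y - 5z = 14, 7x - 4y - 4z = 49 (e.g. by elimination or Cramer's rule, determinant = 35) gives (-1, -6, -8).

(-1, -6, -8)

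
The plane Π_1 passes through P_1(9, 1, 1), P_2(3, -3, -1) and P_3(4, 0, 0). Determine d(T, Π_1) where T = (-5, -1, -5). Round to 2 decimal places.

3.27

P_1P_2 = (-6, -4, -2), P_1P_3 = (-5, -1, -1); a normal to Π_1 is P_1P_2 × P_1P_3 = (2, 4, -14).
Using P_1: Π_1 has equation 2x + 4y - 14z = 8.
n·T − d = (2)·(-5) + (4)·(-1) + (-14)·(-5) − 8 = 48; |n| = √216.
Distance = |48| / √216 = 48/√216 ≈ 3.27.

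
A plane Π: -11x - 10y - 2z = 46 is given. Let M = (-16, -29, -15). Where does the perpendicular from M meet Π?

Foot = M − λn with λ = (n·M − d)/|n|² = (496 − 46)/225 = 2.
Foot = (-16, -29, -15) − 2·(-11, -10, -2) = (6, -9, -11).

(6, -9, -11)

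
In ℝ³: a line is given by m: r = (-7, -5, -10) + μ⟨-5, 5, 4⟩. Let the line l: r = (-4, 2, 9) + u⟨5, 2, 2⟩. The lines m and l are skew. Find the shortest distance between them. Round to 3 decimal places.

Common perpendicular direction n = (-5, 5, 4) × (5, 2, 2) = (2, 30, -35).
With w = (-4, 2, 9) − (-7, -5, -10) = (3, 7, 19), w · n = -449.
Distance = |w · n| / |n| = |-449| / √2129 ≈ 9.731.

9.731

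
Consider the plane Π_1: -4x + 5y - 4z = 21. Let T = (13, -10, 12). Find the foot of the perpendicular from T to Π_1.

(1, 5, 0)

Foot = T − λn with λ = (n·T − d)/|n|² = (-150 − 21)/57 = -3.
Foot = (13, -10, 12) − (-3)·(-4, 5, -4) = (1, 5, 0).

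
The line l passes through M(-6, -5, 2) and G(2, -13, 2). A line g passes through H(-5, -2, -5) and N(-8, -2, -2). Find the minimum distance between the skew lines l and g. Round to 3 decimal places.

A direction vector for l is G − M = (8, -8, 0).
A direction vector for g is N − H = (-3, 0, 3).
Common perpendicular direction n = (8, -8, 0) × (-3, 0, 3) = (-24, -24, -24).
With w = (-5, -2, -5) − (-6, -5, 2) = (1, 3, -7), w · n = 72.
Distance = |w · n| / |n| = |72| / √1728 ≈ 1.732.

1.732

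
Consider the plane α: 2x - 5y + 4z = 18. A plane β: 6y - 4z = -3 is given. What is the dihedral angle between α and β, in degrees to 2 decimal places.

18.02

cos θ = |n₁·n₂| / (|n₁||n₂|) = |-46| / (√45 · √52).
θ = arccos(0.95093) ≈ 18.02°.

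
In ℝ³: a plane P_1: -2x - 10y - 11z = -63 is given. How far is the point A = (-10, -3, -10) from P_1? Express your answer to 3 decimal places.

14.867

n·A − d = (-2)·(-10) + (-10)·(-3) + (-11)·(-10) − (-63) = 223; |n| = √225.
Distance = |223| / √225 = 223/√225 ≈ 14.867.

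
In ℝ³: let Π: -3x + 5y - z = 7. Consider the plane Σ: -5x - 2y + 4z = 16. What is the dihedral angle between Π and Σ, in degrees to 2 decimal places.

88.56

cos θ = |n₁·n₂| / (|n₁||n₂|) = |1| / (√35 · √45).
θ = arccos(0.02520) ≈ 88.56°.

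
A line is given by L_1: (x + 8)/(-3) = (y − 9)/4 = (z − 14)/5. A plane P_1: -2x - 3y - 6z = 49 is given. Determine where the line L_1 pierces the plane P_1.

(4, -7, -6)

L_1 has direction (-3, 4, 5) through (-8, 9, 14).
Substitute r = (-8, 9, 14) + t(-3, 4, 5) into the plane: -95 + (-36)t = 49, so t = -4.
Intersection: (-8, 9, 14) + (-4)·(-3, 4, 5) = (4, -7, -6).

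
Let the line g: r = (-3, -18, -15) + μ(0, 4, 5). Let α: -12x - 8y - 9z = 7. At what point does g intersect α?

(-3, -2, 5)

Substitute r = (-3, -18, -15) + t(0, 4, 5) into the plane: 315 + (-77)t = 7, so t = 4.
Intersection: (-3, -18, -15) + 4·(0, 4, 5) = (-3, -2, 5).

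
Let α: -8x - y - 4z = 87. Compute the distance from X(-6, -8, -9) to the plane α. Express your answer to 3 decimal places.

0.556

n·X − d = (-8)·(-6) + (-1)·(-8) + (-4)·(-9) − 87 = 5; |n| = √81.
Distance = |5| / √81 = 5/√81 ≈ 0.556.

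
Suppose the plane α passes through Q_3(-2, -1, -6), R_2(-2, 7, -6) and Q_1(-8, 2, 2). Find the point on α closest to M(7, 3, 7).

Q_3R_2 = (0, 8, 0), Q_3Q_1 = (-6, 3, 8); a normal to α is Q_3R_2 × Q_3Q_1 = (64, 0, 48).
Using Q_3: α has equation 64x + 48z = -416.
Foot = M − λn with λ = (n·M − d)/|n|² = (784 − (-416))/6400 = 3/16.
Foot = (7, 3, 7) − (3/16)·(64, 0, 48) = (-5, 3, -2).

(-5, 3, -2)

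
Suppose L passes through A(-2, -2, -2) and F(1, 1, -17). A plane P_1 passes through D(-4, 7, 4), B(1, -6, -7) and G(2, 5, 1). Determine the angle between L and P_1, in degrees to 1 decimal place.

56.1

A direction vector for L is F − A = (3, 3, -15).
DB = (5, -13, -11), DG = (6, -2, -3); a normal to P_1 is DB × DG = (17, -51, 68).
Using D: P_1 has equation 17x - 51y + 68z = -153.
sin θ = |n·v| / (|n||v|) = |-1122| / (√7514 · √243) = 0.83034.
θ ≈ 56.1°.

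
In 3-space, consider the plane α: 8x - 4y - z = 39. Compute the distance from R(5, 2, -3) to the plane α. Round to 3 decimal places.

n·R − d = (8)·(5) + (-4)·(2) + (-1)·(-3) − 39 = -4; |n| = √81.
Distance = |-4| / √81 = 4/√81 ≈ 0.444.

0.444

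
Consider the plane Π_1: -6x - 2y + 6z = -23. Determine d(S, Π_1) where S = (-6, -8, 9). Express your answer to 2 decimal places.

14.80

n·S − d = (-6)·(-6) + (-2)·(-8) + (6)·(9) − (-23) = 129; |n| = √76.
Distance = |129| / √76 = 129/√76 ≈ 14.80.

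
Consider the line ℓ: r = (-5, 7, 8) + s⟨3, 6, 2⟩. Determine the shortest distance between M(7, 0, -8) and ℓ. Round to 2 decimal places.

20.48

Taking (-5, 7, 8) on ℓ with direction v = (3, 6, 2): w = M − (-5, 7, 8) = (12, -7, -16), and w × v = (82, -72, 93).
Distance = |w × v| / |v| = √20557 / √49 ≈ 20.48.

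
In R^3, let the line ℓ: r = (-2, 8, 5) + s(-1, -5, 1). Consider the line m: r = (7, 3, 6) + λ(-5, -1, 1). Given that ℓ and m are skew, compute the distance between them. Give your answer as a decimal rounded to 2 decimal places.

1.62

Common perpendicular direction n = (-1, -5, 1) × (-5, -1, 1) = (-4, -4, -24).
With w = (7, 3, 6) − (-2, 8, 5) = (9, -5, 1), w · n = -40.
Distance = |w · n| / |n| = |-40| / √608 ≈ 1.62.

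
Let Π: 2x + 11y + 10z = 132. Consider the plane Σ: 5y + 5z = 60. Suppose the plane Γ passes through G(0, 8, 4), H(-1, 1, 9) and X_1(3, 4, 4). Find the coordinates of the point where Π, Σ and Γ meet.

GH = (-1, -7, 5), GX_1 = (3, -4, 0); a normal to Γ is GH × GX_1 = (20, 15, 25).
Using G: Γ has equation 20x + 15y + 25z = 220.
Solving the 3×3 linear system 2x + 11y + 10z = 132, 5y + 5z = 60, 20x + 15y + 25z = 220 (e.g. by elimination or Cramer's rule, determinant = 200) gives (1, 10, 2).

(1, 10, 2)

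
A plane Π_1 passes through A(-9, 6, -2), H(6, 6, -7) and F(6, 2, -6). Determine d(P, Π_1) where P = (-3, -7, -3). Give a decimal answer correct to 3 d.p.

AH = (15, 0, -5), AF = (15, -4, -4); a normal to Π_1 is AH × AF = (-20, -15, -60).
Using A: Π_1 has equation -20x - 15y - 60z = 210.
n·P − d = (-20)·(-3) + (-15)·(-7) + (-60)·(-3) − 210 = 135; |n| = √4225.
Distance = |135| / √4225 = 135/√4225 ≈ 2.077.

2.077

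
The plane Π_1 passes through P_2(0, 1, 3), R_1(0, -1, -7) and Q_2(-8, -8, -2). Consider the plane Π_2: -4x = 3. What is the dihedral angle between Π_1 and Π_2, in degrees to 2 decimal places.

45.56

P_2R_1 = (0, -2, -10), P_2Q_2 = (-8, -9, -5); a normal to Π_1 is P_2R_1 × P_2Q_2 = (-80, 80, -16).
Using P_2: Π_1 has equation -80x + 80y - 16z = 32.
cos θ = |n₁·n₂| / (|n₁||n₂|) = |320| / (√13056 · √16).
θ = arccos(0.70014) ≈ 45.56°.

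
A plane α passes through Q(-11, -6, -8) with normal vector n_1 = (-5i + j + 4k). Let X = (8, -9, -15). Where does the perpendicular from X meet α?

α: n_1·r = n_1·Q gives -5x + y + 4z = 17.
Foot = X − λn with λ = (n·X − d)/|n|² = (-109 − 17)/42 = -3.
Foot = (8, -9, -15) − (-3)·(-5, 1, 4) = (-7, -6, -3).

(-7, -6, -3)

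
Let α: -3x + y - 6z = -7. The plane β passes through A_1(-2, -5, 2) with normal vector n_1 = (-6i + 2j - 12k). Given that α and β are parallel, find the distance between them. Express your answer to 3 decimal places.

0.590

β: n_1·r = n_1·A_1 gives -6x + 2y - 12z = -22.
Rescale β by 1/2: -3x + y - 6z = -11. Then distance = |-7 − (-11)| / √46 ≈ 0.590.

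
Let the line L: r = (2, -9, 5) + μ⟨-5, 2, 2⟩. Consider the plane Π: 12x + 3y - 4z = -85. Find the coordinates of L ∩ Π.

(-3, -7, 7)

Substitute r = (2, -9, 5) + t(-5, 2, 2) into the plane: -23 + (-62)t = -85, so t = 1.
Intersection: (2, -9, 5) + 1·(-5, 2, 2) = (-3, -7, 7).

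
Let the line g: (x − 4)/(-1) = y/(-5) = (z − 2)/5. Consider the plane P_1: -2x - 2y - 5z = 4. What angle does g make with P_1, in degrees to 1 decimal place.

18.5

g has direction (-1, -5, 5) through (4, 0, 2).
sin θ = |n·v| / (|n||v|) = |-13| / (√33 · √51) = 0.31688.
θ ≈ 18.5°.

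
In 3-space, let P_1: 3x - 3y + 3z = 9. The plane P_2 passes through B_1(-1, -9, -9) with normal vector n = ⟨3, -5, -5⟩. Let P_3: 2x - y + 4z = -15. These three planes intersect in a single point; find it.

P_2: n·r = n·B_1 gives 3x - 5y - 5z = 87.
Solving the 3×3 linear system 3x - 3y + 3z = 9, 3x - 5y - 5z = 87, 2x - y + 4z = -15 (e.g. by elimination or Cramer's rule, determinant = 12) gives (9, -3, -9).

(9, -3, -9)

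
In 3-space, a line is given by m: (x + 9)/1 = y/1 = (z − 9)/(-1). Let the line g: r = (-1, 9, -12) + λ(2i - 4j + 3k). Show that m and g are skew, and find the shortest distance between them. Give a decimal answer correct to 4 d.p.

9.2710

m has direction (1, 1, -1) through (-9, 0, 9).
Common perpendicular direction n = (1, 1, -1) × (2, -4, 3) = (-1, -5, -6).
With w = (-1, 9, -12) − (-9, 0, 9) = (8, 9, -21), w · n = 73.
Since n ≠ 0 the lines are not parallel, and w · n = 73 ≠ 0 so they do not intersect; hence they are skew.
Distance = |w · n| / |n| = |73| / √62 ≈ 9.2710.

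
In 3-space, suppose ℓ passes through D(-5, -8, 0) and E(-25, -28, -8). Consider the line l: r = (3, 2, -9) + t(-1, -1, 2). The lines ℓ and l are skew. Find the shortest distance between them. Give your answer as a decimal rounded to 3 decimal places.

1.414

A direction vector for ℓ is E − D = (-20, -20, -8).
Common perpendicular direction n = (-20, -20, -8) × (-1, -1, 2) = (-48, 48, 0).
With w = (3, 2, -9) − (-5, -8, 0) = (8, 10, -9), w · n = 96.
Distance = |w · n| / |n| = |96| / √4608 ≈ 1.414.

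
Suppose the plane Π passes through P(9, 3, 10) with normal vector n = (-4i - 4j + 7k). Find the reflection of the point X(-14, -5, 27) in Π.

Π: n·r = n·P gives -4x - 4y + 7z = 22.
λ = (n·X − d)/|n|² = (265 − 22)/81 = 3.
Reflection = X − 2λn = (-14, -5, 27) − 6·(-4, -4, 7) = (10, 19, -15).

(10, 19, -15)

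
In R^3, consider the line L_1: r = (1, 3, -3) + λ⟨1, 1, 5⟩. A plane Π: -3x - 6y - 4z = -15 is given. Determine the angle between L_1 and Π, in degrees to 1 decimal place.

sin θ = |n·v| / (|n||v|) = |-29| / (√61 · √27) = 0.71458.
θ ≈ 45.6°.

45.6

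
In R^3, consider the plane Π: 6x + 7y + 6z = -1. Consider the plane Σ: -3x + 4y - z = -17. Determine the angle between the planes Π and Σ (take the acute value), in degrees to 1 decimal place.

cos θ = |n₁·n₂| / (|n₁||n₂|) = |4| / (√121 · √26).
θ = arccos(0.07131) ≈ 85.9°.

85.9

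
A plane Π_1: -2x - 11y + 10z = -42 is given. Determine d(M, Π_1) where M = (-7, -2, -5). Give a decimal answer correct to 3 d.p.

n·M − d = (-2)·(-7) + (-11)·(-2) + (10)·(-5) − (-42) = 28; |n| = √225.
Distance = |28| / √225 = 28/√225 ≈ 1.867.

1.867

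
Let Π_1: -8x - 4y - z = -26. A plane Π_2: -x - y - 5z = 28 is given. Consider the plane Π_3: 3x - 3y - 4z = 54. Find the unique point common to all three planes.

(6, -4, -6)

Solving the 3×3 linear system -8x - 4y - z = -26, -x - y - 5z = 28, 3x - 3y - 4z = 54 (e.g. by elimination or Cramer's rule, determinant = 158) gives (6, -4, -6).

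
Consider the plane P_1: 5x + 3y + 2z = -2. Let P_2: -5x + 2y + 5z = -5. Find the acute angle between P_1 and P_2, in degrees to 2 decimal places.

78.54

cos θ = |n₁·n₂| / (|n₁||n₂|) = |-9| / (√38 · √54).
θ = arccos(0.19868) ≈ 78.54°.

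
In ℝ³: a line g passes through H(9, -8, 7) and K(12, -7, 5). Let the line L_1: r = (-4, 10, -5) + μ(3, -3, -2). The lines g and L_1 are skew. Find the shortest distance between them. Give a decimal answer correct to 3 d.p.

A direction vector for g is K − H = (3, 1, -2).
Common perpendicular direction n = (3, 1, -2) × (3, -3, -2) = (-8, 0, -12).
With w = (-4, 10, -5) − (9, -8, 7) = (-13, 18, -12), w · n = 248.
Distance = |w · n| / |n| = |248| / √208 ≈ 17.196.

17.196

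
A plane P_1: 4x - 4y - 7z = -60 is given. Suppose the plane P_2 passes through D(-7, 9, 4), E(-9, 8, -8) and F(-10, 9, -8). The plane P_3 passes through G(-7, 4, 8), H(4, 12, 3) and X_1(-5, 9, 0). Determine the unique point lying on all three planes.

DE = (-2, -1, -12), DF = (-3, 0, -12); a normal to P_2 is DE × DF = (12, 12, -3).
Using D: P_2 has equation 12x + 12y - 3z = 12.
GH = (11, 8, -5), GX_1 = (2, 5, -8); a normal to P_3 is GH × GX_1 = (-39, 78, 39).
Using G: P_3 has equation -39x + 78y + 39z = 897.
Solving the 3×3 linear system 4x - 4y - 7z = -60, 12x + 12y - 3z = 12, -39x + 78y + 39z = 897 (e.g. by elimination or Cramer's rule, determinant = -5616) gives (-7, 8, 0).

(-7, 8, 0)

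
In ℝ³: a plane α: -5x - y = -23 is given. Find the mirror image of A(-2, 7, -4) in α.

(8, 9, -4)

λ = (n·A − d)/|n|² = (3 − (-23))/26 = 1.
Reflection = A − 2λn = (-2, 7, -4) − 2·(-5, -1, 0) = (8, 9, -4).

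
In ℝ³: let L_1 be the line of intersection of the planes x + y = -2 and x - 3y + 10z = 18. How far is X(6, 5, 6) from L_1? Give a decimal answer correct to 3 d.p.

10.203

Direction of L_1: (1, 1, 0) × (1, -3, 10) = (10, -10, -4).
A point on L_1: solving the two plane equations with x = -7 gives (-7, 5, 4).
Taking (-7, 5, 4) on L_1 with direction v = (10, -10, -4): w = X − (-7, 5, 4) = (13, 0, 2), and w × v = (20, 72, -130).
Distance = |w × v| / |v| = √22484 / √216 ≈ 10.203.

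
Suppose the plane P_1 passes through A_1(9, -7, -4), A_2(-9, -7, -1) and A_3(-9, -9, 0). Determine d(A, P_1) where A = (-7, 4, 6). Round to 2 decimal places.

11.35

A_1A_2 = (-18, 0, 3), A_1A_3 = (-18, -2, 4); a normal to P_1 is A_1A_2 × A_1A_3 = (6, 18, 36).
Using A_1: P_1 has equation 6x + 18y + 36z = -216.
n·A − d = (6)·(-7) + (18)·(4) + (36)·(6) − (-216) = 462; |n| = √1656.
Distance = |462| / √1656 = 462/√1656 ≈ 11.35.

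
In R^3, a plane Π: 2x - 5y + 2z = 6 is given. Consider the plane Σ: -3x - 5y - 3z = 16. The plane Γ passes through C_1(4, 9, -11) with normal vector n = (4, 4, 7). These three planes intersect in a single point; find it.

(1, -2, -3)

Γ: n·r = n·C_1 gives 4x + 4y + 7z = -25.
Solving the 3×3 linear system 2x - 5y + 2z = 6, -3x - 5y - 3z = 16, 4x + 4y + 7z = -25 (e.g. by elimination or Cramer's rule, determinant = -75) gives (1, -2, -3).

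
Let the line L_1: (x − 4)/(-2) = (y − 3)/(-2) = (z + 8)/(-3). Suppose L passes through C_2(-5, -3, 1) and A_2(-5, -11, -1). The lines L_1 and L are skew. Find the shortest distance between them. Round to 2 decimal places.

L_1 has direction (-2, -2, -3) through (4, 3, -8).
A direction vector for L is A_2 − C_2 = (0, -8, -2).
Common perpendicular direction n = (-2, -2, -3) × (0, -8, -2) = (-20, -4, 16).
With w = (-5, -3, 1) − (4, 3, -8) = (-9, -6, 9), w · n = 348.
Distance = |w · n| / |n| = |348| / √672 ≈ 13.42.

13.42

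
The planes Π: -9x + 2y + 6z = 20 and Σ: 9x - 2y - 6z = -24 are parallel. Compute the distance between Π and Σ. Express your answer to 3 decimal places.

Rescale Σ by 1/(-1): -9x + 2y + 6z = 24. Then distance = |20 − 24| / √121 ≈ 0.364.

0.364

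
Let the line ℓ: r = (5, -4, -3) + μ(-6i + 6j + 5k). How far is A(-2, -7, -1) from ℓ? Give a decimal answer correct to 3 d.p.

7.077

Taking (5, -4, -3) on ℓ with direction v = (-6, 6, 5): w = A − (5, -4, -3) = (-7, -3, 2), and w × v = (-27, 23, -60).
Distance = |w × v| / |v| = √4858 / √97 ≈ 7.077.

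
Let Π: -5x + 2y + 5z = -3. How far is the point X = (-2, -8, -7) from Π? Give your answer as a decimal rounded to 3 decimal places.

5.171

n·X − d = (-5)·(-2) + (2)·(-8) + (5)·(-7) − (-3) = -38; |n| = √54.
Distance = |-38| / √54 = 38/√54 ≈ 5.171.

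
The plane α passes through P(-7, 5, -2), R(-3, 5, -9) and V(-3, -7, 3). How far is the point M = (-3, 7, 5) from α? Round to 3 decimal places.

PR = (4, 0, -7), PV = (4, -12, 5); a normal to α is PR × PV = (-84, -48, -48).
Using P: α has equation -84x - 48y - 48z = 444.
n·M − d = (-84)·(-3) + (-48)·(7) + (-48)·(5) − 444 = -768; |n| = √11664.
Distance = |-768| / √11664 = 768/√11664 ≈ 7.111.

7.111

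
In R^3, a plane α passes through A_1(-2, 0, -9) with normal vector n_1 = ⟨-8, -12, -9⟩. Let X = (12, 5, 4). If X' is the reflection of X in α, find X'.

(-4, -19, -14)

α: n_1·r = n_1·A_1 gives -8x - 12y - 9z = 97.
λ = (n·X − d)/|n|² = (-192 − 97)/289 = -1.
Reflection = X − 2λn = (12, 5, 4) − (-2)·(-8, -12, -9) = (-4, -19, -14).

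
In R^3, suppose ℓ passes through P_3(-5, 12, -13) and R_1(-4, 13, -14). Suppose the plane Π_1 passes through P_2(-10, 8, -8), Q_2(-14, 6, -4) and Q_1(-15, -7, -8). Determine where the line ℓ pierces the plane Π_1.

A direction vector for ℓ is R_1 − P_3 = (1, 1, -1).
P_2Q_2 = (-4, -2, 4), P_2Q_1 = (-5, -15, 0); a normal to Π_1 is P_2Q_2 × P_2Q_1 = (60, -20, 50).
Using P_2: Π_1 has equation 60x - 20y + 50z = -1160.
Substitute r = (-5, 12, -13) + t(1, 1, -1) into the plane: -1190 + (-10)t = -1160, so t = -3.
Intersection: (-5, 12, -13) + (-3)·(1, 1, -1) = (-8, 9, -10).

(-8, 9, -10)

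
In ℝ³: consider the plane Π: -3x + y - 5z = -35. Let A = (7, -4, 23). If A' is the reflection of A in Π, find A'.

(-11, 2, -7)

λ = (n·A − d)/|n|² = (-140 − (-35))/35 = -3.
Reflection = A − 2λn = (7, -4, 23) − (-6)·(-3, 1, -5) = (-11, 2, -7).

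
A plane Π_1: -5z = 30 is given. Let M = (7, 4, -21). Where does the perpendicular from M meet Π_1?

Foot = M − λn with λ = (n·M − d)/|n|² = (105 − 30)/25 = 3.
Foot = (7, 4, -21) − 3·(0, 0, -5) = (7, 4, -6).

(7, 4, -6)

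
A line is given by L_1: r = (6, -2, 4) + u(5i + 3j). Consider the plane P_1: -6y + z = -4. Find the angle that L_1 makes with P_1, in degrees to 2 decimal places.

30.50

sin θ = |n·v| / (|n||v|) = |-18| / (√37 · √34) = 0.50750.
θ ≈ 30.50°.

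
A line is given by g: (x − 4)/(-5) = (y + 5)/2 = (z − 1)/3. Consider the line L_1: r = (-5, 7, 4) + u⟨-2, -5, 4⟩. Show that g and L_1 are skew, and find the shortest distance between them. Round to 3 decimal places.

g has direction (-5, 2, 3) through (4, -5, 1).
Common perpendicular direction n = (-5, 2, 3) × (-2, -5, 4) = (23, 14, 29).
With w = (-5, 7, 4) − (4, -5, 1) = (-9, 12, 3), w · n = 48.
Since n ≠ 0 the lines are not parallel, and w · n = 48 ≠ 0 so they do not intersect; hence they are skew.
Distance = |w · n| / |n| = |48| / √1566 ≈ 1.213.

1.213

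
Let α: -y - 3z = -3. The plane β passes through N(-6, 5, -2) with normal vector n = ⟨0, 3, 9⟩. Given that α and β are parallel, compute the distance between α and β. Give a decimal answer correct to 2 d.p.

β: n·r = n·N gives 3y + 9z = -3.
Rescale β by 1/(-3): -y - 3z = 1. Then distance = |-3 − 1| / √10 ≈ 1.26.

1.26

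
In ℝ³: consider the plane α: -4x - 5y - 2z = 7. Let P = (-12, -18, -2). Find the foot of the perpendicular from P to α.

Foot = P − λn with λ = (n·P − d)/|n|² = (142 − 7)/45 = 3.
Foot = (-12, -18, -2) − 3·(-4, -5, -2) = (0, -3, 4).

(0, -3, 4)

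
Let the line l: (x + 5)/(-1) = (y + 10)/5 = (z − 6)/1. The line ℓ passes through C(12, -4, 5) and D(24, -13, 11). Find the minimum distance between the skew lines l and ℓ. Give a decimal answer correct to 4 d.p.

l has direction (-1, 5, 1) through (-5, -10, 6).
A direction vector for ℓ is D − C = (12, -9, 6).
Common perpendicular direction n = (-1, 5, 1) × (12, -9, 6) = (39, 18, -51).
With w = (12, -4, 5) − (-5, -10, 6) = (17, 6, -1), w · n = 822.
Distance = |w · n| / |n| = |822| / √4446 ≈ 12.3278.

12.3278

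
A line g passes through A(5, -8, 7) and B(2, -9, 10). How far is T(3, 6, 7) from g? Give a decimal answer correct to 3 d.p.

14.023

A direction vector for g is B − A = (-3, -1, 3).
Taking (5, -8, 7) on g with direction v = (-3, -1, 3): w = T − (5, -8, 7) = (-2, 14, 0), and w × v = (42, 6, 44).
Distance = |w × v| / |v| = √3736 / √19 ≈ 14.023.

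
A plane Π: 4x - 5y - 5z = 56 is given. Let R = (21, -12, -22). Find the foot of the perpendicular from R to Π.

(9, 3, -7)

Foot = R − λn with λ = (n·R − d)/|n|² = (254 − 56)/66 = 3.
Foot = (21, -12, -22) − 3·(4, -5, -5) = (9, 3, -7).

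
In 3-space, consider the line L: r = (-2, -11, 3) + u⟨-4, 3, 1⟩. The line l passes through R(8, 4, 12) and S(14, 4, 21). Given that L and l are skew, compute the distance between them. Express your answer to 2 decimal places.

13.90

A direction vector for l is S − R = (6, 0, 9).
Common perpendicular direction n = (-4, 3, 1) × (6, 0, 9) = (27, 42, -18).
With w = (8, 4, 12) − (-2, -11, 3) = (10, 15, 9), w · n = 738.
Distance = |w · n| / |n| = |738| / √2817 ≈ 13.90.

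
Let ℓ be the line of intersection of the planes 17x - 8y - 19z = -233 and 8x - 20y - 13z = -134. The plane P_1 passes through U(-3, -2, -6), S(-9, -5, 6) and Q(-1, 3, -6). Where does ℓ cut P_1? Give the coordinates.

(-7, 0, 6)

Direction of ℓ: (17, -8, -19) × (8, -20, -13) = (-276, 69, -276).
A point on ℓ: solving the two plane equations with x = -15 gives (-15, 2, -2).
US = (-6, -3, 12), UQ = (2, 5, 0); a normal to P_1 is US × UQ = (-60, 24, -24).
Using U: P_1 has equation -60x + 24y - 24z = 276.
Substitute r = (-15, 2, -2) + t(-276, 69, -276) into the plane: 996 + 24840t = 276, so t = -2/69.
Intersection: (-15, 2, -2) + (-2/69)·(-276, 69, -276) = (-7, 0, 6).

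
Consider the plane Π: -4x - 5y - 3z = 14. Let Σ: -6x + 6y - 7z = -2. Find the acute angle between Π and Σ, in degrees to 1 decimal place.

cos θ = |n₁·n₂| / (|n₁||n₂|) = |15| / (√50 · √121).
θ = arccos(0.19285) ≈ 78.9°.

78.9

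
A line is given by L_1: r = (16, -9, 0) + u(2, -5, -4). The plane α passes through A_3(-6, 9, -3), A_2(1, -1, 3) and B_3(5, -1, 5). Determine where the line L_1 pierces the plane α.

(12, 1, 8)

A_3A_2 = (7, -10, 6), A_3B_3 = (11, -10, 8); a normal to α is A_3A_2 × A_3B_3 = (-20, 10, 40).
Using A_3: α has equation -20x + 10y + 40z = 90.
Substitute r = (16, -9, 0) + t(2, -5, -4) into the plane: -410 + (-250)t = 90, so t = -2.
Intersection: (16, -9, 0) + (-2)·(2, -5, -4) = (12, 1, 8).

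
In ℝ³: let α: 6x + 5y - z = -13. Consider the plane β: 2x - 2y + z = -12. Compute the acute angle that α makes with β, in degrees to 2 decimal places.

87.57

cos θ = |n₁·n₂| / (|n₁||n₂|) = |1| / (√62 · √9).
θ = arccos(0.04233) ≈ 87.57°.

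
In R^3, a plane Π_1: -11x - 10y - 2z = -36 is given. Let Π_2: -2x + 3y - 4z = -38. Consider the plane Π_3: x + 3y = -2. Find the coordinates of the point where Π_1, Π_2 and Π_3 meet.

(4, -2, 6)

Solving the 3×3 linear system -11x - 10y - 2z = -36, -2x + 3y - 4z = -38, x + 3y = -2 (e.g. by elimination or Cramer's rule, determinant = -74) gives (4, -2, 6).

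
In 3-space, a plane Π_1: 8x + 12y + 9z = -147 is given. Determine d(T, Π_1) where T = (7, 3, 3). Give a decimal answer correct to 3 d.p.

15.647

n·T − d = (8)·(7) + (12)·(3) + (9)·(3) − (-147) = 266; |n| = √289.
Distance = |266| / √289 = 266/√289 ≈ 15.647.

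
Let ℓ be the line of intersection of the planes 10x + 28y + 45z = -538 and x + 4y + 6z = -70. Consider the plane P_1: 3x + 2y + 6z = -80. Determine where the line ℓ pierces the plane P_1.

(-6, -1, -10)

Direction of ℓ: (10, 28, 45) × (1, 4, 6) = (-12, -15, 12).
A point on ℓ: solving the two plane equations with x = -14 gives (-14, -11, -2).
Substitute r = (-14, -11, -2) + t(-12, -15, 12) into the plane: -76 + 6t = -80, so t = -2/3.
Intersection: (-14, -11, -2) + (-2/3)·(-12, -15, 12) = (-6, -1, -10).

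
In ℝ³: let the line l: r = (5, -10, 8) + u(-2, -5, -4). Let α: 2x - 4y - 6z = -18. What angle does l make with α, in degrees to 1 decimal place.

sin θ = |n·v| / (|n||v|) = |40| / (√56 · √45) = 0.79682.
θ ≈ 52.8°.

52.8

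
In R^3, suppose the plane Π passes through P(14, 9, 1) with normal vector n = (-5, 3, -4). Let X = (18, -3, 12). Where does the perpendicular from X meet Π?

(8, 3, 4)

Π: n·r = n·P gives -5x + 3y - 4z = -47.
Foot = X − λn with λ = (n·X − d)/|n|² = (-147 − (-47))/50 = -2.
Foot = (18, -3, 12) − (-2)·(-5, 3, -4) = (8, 3, 4).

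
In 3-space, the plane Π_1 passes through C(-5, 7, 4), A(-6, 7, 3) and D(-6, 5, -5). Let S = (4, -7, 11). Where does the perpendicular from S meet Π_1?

CA = (-1, 0, -1), CD = (-1, -2, -9); a normal to Π_1 is CA × CD = (-2, -8, 2).
Using C: Π_1 has equation -2x - 8y + 2z = -38.
Foot = S − λn with λ = (n·S − d)/|n|² = (70 − (-38))/72 = 3/2.
Foot = (4, -7, 11) − (3/2)·(-2, -8, 2) = (7, 5, 8).

(7, 5, 8)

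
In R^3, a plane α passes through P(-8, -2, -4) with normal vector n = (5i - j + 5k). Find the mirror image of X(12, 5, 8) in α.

α: n·r = n·P gives 5x - y + 5z = -58.
λ = (n·X − d)/|n|² = (95 − (-58))/51 = 3.
Reflection = X − 2λn = (12, 5, 8) − 6·(5, -1, 5) = (-18, 11, -22).

(-18, 11, -22)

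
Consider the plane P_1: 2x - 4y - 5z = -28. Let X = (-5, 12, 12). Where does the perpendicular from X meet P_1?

Foot = X − λn with λ = (n·X − d)/|n|² = (-118 − (-28))/45 = -2.
Foot = (-5, 12, 12) − (-2)·(2, -4, -5) = (-1, 4, 2).

(-1, 4, 2)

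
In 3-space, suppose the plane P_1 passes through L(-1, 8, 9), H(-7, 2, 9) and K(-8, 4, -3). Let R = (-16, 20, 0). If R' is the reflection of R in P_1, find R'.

(8, -4, -6)

LH = (-6, -6, 0), LK = (-7, -4, -12); a normal to P_1 is LH × LK = (72, -72, -18).
Using L: P_1 has equation 72x - 72y - 18z = -810.
λ = (n·R − d)/|n|² = (-2592 − (-810))/10692 = -1/6.
Reflection = R − 2λn = (-16, 20, 0) − (-1/3)·(72, -72, -18) = (8, -4, -6).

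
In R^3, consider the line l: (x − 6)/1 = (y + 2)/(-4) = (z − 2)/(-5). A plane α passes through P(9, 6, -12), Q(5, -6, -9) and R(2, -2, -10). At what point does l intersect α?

l has direction (1, -4, -5) through (6, -2, 2).
PQ = (-4, -12, 3), PR = (-7, -8, 2); a normal to α is PQ × PR = (0, -13, -52).
Using P: α has equation -13y - 52z = 546.
Substitute r = (6, -2, 2) + t(1, -4, -5) into the plane: -78 + 312t = 546, so t = 2.
Intersection: (6, -2, 2) + 2·(1, -4, -5) = (8, -10, -8).

(8, -10, -8)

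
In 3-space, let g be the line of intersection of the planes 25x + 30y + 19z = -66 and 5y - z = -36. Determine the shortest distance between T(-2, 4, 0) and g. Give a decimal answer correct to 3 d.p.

11.749

Direction of g: (25, 30, 19) × (0, 5, -1) = (-125, 25, 125).
A point on g: solving the two plane equations with x = 0 gives (0, -6, 6).
Taking (0, -6, 6) on g with direction v = (-125, 25, 125): w = T − (0, -6, 6) = (-2, 10, -6), and w × v = (1400, 1000, 1200).
Distance = |w × v| / |v| = √4400000 / √31875 ≈ 11.749.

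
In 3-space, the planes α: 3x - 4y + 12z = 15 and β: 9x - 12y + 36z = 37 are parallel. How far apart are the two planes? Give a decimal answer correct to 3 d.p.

0.205

Rescale β by 1/3: 3x - 4y + 12z = 37/3. Then distance = |15 − (37/3)| / √169 ≈ 0.205.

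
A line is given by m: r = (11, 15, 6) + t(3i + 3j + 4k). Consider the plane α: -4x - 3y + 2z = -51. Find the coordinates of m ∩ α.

Substitute r = (11, 15, 6) + t(3, 3, 4) into the plane: -77 + (-13)t = -51, so t = -2.
Intersection: (11, 15, 6) + (-2)·(3, 3, 4) = (5, 9, -2).

(5, 9, -2)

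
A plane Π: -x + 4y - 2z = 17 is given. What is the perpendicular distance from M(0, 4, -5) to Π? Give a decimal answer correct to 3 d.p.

1.964

n·M − d = (-1)·(0) + (4)·(4) + (-2)·(-5) − 17 = 9; |n| = √21.
Distance = |9| / √21 = 9/√21 ≈ 1.964.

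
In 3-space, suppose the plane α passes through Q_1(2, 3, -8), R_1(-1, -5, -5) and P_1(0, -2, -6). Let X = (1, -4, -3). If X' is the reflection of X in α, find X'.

Q_1R_1 = (-3, -8, 3), Q_1P_1 = (-2, -5, 2); a normal to α is Q_1R_1 × Q_1P_1 = (-1, 0, -1).
Using Q_1: α has equation -x - z = 6.
λ = (n·X − d)/|n|² = (2 − 6)/2 = -2.
Reflection = X − 2λn = (1, -4, -3) − (-4)·(-1, 0, -1) = (-3, -4, -7).

(-3, -4, -7)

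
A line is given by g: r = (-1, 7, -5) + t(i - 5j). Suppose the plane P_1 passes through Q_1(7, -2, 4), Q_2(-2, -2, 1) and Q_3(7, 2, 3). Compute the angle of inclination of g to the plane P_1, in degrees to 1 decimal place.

16.7

Q_1Q_2 = (-9, 0, -3), Q_1Q_3 = (0, 4, -1); a normal to P_1 is Q_1Q_2 × Q_1Q_3 = (12, -9, -36).
Using Q_1: P_1 has equation 12x - 9y - 36z = -42.
sin θ = |n·v| / (|n||v|) = |57| / (√1521 · √26) = 0.28663.
θ ≈ 16.7°.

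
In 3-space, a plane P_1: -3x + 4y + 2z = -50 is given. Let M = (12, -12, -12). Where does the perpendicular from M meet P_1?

Foot = M − λn with λ = (n·M − d)/|n|² = (-108 − (-50))/29 = -2.
Foot = (12, -12, -12) − (-2)·(-3, 4, 2) = (6, -4, -8).

(6, -4, -8)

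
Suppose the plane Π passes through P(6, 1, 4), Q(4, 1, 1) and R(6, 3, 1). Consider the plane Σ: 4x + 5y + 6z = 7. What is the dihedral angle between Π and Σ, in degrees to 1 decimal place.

68.6

PQ = (-2, 0, -3), PR = (0, 2, -3); a normal to Π is PQ × PR = (6, -6, -4).
Using P: Π has equation 6x - 6y - 4z = 14.
cos θ = |n₁·n₂| / (|n₁||n₂|) = |-30| / (√88 · √77).
θ = arccos(0.36445) ≈ 68.6°.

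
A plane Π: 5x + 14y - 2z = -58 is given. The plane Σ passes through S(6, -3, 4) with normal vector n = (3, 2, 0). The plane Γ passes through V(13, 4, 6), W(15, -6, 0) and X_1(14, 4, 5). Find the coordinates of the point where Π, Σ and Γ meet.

Σ: n·r = n·S gives 3x + 2y = 12.
VW = (2, -10, -6), VX_1 = (1, 0, -1); a normal to Γ is VW × VX_1 = (10, -4, 10).
Using V: Γ has equation 10x - 4y + 10z = 174.
Solving the 3×3 linear system 5x + 14y - 2z = -58, 3x + 2y = 12, 10x - 4y + 10z = 174 (e.g. by elimination or Cramer's rule, determinant = -256) gives (8, -6, 7).

(8, -6, 7)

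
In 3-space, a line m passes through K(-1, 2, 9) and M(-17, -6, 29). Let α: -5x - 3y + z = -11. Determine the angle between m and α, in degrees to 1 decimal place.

A direction vector for m is M − K = (-16, -8, 20).
sin θ = |n·v| / (|n||v|) = |124| / (√35 · √720) = 0.78113.
θ ≈ 51.4°.

51.4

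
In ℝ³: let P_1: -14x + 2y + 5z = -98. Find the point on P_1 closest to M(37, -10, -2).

Foot = M − λn with λ = (n·M − d)/|n|² = (-548 − (-98))/225 = -2.
Foot = (37, -10, -2) − (-2)·(-14, 2, 5) = (9, -6, 8).

(9, -6, 8)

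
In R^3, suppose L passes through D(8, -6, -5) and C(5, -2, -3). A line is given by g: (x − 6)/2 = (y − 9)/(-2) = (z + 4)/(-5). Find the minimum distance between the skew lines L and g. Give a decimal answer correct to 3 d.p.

A direction vector for L is C − D = (-3, 4, 2).
g has direction (2, -2, -5) through (6, 9, -4).
Common perpendicular direction n = (-3, 4, 2) × (2, -2, -5) = (-16, -11, -2).
With w = (6, 9, -4) − (8, -6, -5) = (-2, 15, 1), w · n = -135.
Distance = |w · n| / |n| = |-135| / √381 ≈ 6.916.

6.916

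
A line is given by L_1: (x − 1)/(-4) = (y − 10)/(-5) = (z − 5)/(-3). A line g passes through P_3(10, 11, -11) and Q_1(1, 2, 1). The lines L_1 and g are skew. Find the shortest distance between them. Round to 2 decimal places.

4.90

L_1 has direction (-4, -5, -3) through (1, 10, 5).
A direction vector for g is Q_1 − P_3 = (-9, -9, 12).
Common perpendicular direction n = (-4, -5, -3) × (-9, -9, 12) = (-87, 75, -9).
With w = (10, 11, -11) − (1, 10, 5) = (9, 1, -16), w · n = -564.
Distance = |w · n| / |n| = |-564| / √13275 ≈ 4.90.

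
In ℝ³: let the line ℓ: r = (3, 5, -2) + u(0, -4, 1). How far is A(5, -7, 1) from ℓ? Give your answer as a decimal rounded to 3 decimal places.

Taking (3, 5, -2) on ℓ with direction v = (0, -4, 1): w = A − (3, 5, -2) = (2, -12, 3), and w × v = (0, -2, -8).
Distance = |w × v| / |v| = √68 / √17 ≈ 2.000.

2.000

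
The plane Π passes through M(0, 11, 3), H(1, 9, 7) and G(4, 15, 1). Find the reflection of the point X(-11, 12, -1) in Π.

MH = (1, -2, 4), MG = (4, 4, -2); a normal to Π is MH × MG = (-12, 18, 12).
Using M: Π has equation -12x + 18y + 12z = 234.
λ = (n·X − d)/|n|² = (336 − 234)/612 = 1/6.
Reflection = X − 2λn = (-11, 12, -1) − (1/3)·(-12, 18, 12) = (-7, 6, -5).

(-7, 6, -5)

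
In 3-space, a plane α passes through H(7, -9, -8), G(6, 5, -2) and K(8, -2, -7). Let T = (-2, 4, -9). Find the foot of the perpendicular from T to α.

HG = (-1, 14, 6), HK = (1, 7, 1); a normal to α is HG × HK = (-28, 7, -21).
Using H: α has equation -28x + 7y - 21z = -91.
Foot = T − λn with λ = (n·T − d)/|n|² = (273 − (-91))/1274 = 2/7.
Foot = (-2, 4, -9) − (2/7)·(-28, 7, -21) = (6, 2, -3).

(6, 2, -3)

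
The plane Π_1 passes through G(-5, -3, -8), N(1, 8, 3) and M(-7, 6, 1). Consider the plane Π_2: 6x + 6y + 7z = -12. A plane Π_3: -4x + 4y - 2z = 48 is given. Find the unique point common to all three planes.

(-7, 5, 0)

GN = (6, 11, 11), GM = (-2, 9, 9); a normal to Π_1 is GN × GM = (0, -76, 76).
Using G: Π_1 has equation -76y + 76z = -380.
Solving the 3×3 linear system -76y + 76z = -380, 6x + 6y + 7z = -12, -4x + 4y - 2z = 48 (e.g. by elimination or Cramer's rule, determinant = 4864) gives (-7, 5, 0).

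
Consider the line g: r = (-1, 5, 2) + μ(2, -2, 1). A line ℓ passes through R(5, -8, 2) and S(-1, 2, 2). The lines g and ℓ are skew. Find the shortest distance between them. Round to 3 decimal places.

1.273

A direction vector for ℓ is S − R = (-6, 10, 0).
Common perpendicular direction n = (2, -2, 1) × (-6, 10, 0) = (-10, -6, 8).
With w = (5, -8, 2) − (-1, 5, 2) = (6, -13, 0), w · n = 18.
Distance = |w · n| / |n| = |18| / √200 ≈ 1.273.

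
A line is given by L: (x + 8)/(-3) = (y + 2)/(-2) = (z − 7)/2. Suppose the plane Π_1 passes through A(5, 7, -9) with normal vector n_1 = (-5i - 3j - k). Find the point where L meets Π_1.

L has direction (-3, -2, 2) through (-8, -2, 7).
Π_1: n_1·r = n_1·A gives -5x - 3y - z = -37.
Substitute r = (-8, -2, 7) + t(-3, -2, 2) into the plane: 39 + 19t = -37, so t = -4.
Intersection: (-8, -2, 7) + (-4)·(-3, -2, 2) = (4, 6, -1).

(4, 6, -1)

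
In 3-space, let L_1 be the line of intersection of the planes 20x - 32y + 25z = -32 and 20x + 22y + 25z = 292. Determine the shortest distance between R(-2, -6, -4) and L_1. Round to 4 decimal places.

15.2251

Direction of L_1: (20, -32, 25) × (20, 22, 25) = (-1350, 0, 1080).
A point on L_1: solving the two plane equations with x = 3 gives (3, 6, 4).
Taking (3, 6, 4) on L_1 with direction v = (-1350, 0, 1080): w = R − (3, 6, 4) = (-5, -12, -8), and w × v = (-12960, 16200, -16200).
Distance = |w × v| / |v| = √692841600 / √2988900 ≈ 15.2251.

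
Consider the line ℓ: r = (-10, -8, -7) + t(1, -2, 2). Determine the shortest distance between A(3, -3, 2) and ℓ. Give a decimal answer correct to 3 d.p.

Taking (-10, -8, -7) on ℓ with direction v = (1, -2, 2): w = A − (-10, -8, -7) = (13, 5, 9), and w × v = (28, -17, -31).
Distance = |w × v| / |v| = √2034 / √9 ≈ 15.033.

15.033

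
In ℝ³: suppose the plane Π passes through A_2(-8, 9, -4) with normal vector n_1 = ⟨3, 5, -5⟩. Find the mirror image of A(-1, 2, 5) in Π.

(5, 12, -5)

Π: n_1·r = n_1·A_2 gives 3x + 5y - 5z = 41.
λ = (n·A − d)/|n|² = (-18 − 41)/59 = -1.
Reflection = A − 2λn = (-1, 2, 5) − (-2)·(3, 5, -5) = (5, 12, -5).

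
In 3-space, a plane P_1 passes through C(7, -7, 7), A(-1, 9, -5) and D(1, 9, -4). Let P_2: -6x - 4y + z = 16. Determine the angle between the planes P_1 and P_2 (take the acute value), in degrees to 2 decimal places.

CA = (-8, 16, -12), CD = (-6, 16, -11); a normal to P_1 is CA × CD = (16, -16, -32).
Using C: P_1 has equation 16x - 16y - 32z = 0.
cos θ = |n₁·n₂| / (|n₁||n₂|) = |-64| / (√1536 · √53).
θ = arccos(0.22431) ≈ 77.04°.

77.04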